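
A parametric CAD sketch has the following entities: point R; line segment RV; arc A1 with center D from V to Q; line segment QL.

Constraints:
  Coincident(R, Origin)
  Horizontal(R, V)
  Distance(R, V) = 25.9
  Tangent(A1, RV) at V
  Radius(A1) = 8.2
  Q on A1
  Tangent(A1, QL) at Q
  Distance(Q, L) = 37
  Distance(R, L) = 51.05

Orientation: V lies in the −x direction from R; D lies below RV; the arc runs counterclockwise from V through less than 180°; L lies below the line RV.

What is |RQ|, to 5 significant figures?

35.367

R is at the origin; R and V share the same y with |RV| = 25.9 and V on the −x side, so V = (-25.900, 0.0000). A1 meets RV tangentially, so DV is at right angles to RV, so D = V + (0, -8.2) = (-25.900, -8.2000). Since DQ ⟂ QL (tangency), |DL| = √(8.2² + 37.0²) = 37.898 regardless of where Q sits on A1. So L lies on both circle(R, 51.05) and circle(D, 37.898); the below-RV intersection is L = (-22.292, -45.926). Q is the foot of the tangent from L: Q = (-33.700, -10.728).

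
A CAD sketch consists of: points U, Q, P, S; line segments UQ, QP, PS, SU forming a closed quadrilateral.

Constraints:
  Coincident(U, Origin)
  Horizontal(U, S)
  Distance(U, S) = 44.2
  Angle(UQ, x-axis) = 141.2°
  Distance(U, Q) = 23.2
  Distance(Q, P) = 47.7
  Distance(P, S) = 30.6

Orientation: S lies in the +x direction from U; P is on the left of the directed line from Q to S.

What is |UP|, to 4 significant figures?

38.41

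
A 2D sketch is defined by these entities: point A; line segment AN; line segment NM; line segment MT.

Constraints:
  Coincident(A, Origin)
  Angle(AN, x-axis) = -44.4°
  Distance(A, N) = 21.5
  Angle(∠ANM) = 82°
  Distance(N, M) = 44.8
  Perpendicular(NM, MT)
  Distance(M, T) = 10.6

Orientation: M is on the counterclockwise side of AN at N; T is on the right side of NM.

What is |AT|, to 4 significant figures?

52.58

A is at the origin; AN runs at -44.4° with length 21.5, so N = 21.5·(cos -44.4°, sin -44.4°) = (15.36, -15.04). ∠ANM = 82.0°, so NM runs at -44.4° + (180° − 82.0°) = 53.60° from the x-axis; with |NM| = 44.8, M = N + 44.8·(cos 53.60°, sin 53.60°) = (41.95, 21.02). NM ⟂ MT; with |MT| = 10.6 on the right of NM, T = M + 10.6·(0.8049, -0.5934) = (50.48, 14.73). Then |AT| = |T − A| = 52.58.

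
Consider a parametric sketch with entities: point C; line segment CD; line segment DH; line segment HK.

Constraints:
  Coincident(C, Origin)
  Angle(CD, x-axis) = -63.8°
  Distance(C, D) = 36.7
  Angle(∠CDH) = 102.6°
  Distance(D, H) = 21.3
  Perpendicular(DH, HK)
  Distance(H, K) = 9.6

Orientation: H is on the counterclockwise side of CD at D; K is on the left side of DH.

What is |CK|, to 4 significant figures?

39.32

C is at the origin; CD runs at -63.8° with length 36.7, so D = 36.7·(cos -63.8°, sin -63.8°) = (16.20, -32.93). ∠CDH = 102.6°, so DH runs at -63.8° + (180° − 102.6°) = 13.60° from the x-axis; with |DH| = 21.3, H = D + 21.3·(cos 13.60°, sin 13.60°) = (36.91, -27.92). DH ⟂ HK; with |HK| = 9.6 on the left of DH, K = H + 9.6·(-0.2351, 0.9720) = (34.65, -18.59). Then |CK| = |K − C| = 39.32.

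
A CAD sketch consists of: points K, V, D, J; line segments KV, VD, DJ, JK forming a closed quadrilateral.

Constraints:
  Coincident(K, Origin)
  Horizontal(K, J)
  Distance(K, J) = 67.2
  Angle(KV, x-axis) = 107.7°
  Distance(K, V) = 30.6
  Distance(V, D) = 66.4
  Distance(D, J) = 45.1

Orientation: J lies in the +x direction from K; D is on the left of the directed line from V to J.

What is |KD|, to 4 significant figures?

70.56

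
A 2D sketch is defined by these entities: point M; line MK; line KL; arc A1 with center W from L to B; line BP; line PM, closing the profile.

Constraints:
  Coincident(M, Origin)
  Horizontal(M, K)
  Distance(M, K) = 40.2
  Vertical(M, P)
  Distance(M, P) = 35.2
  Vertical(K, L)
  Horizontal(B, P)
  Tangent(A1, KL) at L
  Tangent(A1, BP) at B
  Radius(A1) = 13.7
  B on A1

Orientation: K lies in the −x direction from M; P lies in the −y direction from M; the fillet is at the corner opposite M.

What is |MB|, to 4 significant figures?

44.06

M is at the origin; M and K share the same y with |MK| = 40.2 and K on the −x side, so K = (-40.20, 0.000). MP is vertical with |MP| = 35.2 and P on the −y side, so P = (0.000, -35.20). The virtual corner opposite M is at (-40.20, -35.20). Since A1 is tangent to KL there, WL ⟂ KL and since A1 is tangent to BP there, WB ⟂ BP, with radius 13.7, so the center W sits 13.7 in from both sides at W = (-26.50, -21.50). That places the tangent points at L = (-40.20, -21.50) on KL and B = (-26.50, -35.20) on BP. Then |MB| = |B − M| = 44.06.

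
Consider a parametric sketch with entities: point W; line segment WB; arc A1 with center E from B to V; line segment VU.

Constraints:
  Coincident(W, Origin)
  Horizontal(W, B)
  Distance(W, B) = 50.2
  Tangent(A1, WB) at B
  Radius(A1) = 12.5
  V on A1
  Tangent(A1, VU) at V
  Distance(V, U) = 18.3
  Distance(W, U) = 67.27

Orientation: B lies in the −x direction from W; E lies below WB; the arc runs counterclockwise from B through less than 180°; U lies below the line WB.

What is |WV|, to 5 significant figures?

64.227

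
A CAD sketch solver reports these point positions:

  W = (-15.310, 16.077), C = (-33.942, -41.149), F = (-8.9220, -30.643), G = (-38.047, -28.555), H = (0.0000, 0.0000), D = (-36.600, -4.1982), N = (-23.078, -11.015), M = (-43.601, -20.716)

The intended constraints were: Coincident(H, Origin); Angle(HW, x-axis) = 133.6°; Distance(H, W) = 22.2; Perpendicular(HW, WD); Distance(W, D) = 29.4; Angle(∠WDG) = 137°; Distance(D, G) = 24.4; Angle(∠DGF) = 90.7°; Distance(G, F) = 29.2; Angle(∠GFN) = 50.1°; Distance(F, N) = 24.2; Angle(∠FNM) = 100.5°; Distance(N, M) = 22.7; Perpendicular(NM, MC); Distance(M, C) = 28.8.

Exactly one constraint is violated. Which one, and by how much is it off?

Distance(M, C) = 28.8 — off by 6.20.

H = (0.00, 0.00) ✓; HW at 133.6° ✓; |HW| = 22.20 ✓; ∠(HW, WD) = 90.00° ✓; |WD| = 29.40 ✓; ∠WDG = 137.0° ✓; |DG| = 24.40 ✓; ∠DGF = 90.70° ✓; |GF| = 29.20 ✓; ∠GFN = 50.10° ✓; |FN| = 24.20 ✓; ∠FNM = 100.5° ✓; |NM| = 22.70 ✓; ∠(NM, MC) = 90.00° ✓; |MC| = 22.60 ✗.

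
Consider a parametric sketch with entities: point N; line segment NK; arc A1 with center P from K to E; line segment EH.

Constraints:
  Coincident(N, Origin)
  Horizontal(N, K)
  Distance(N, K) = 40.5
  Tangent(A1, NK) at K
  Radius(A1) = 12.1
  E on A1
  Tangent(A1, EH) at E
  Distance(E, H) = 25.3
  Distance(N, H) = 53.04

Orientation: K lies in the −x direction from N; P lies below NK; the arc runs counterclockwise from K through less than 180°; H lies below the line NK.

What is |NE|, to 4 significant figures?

53.81

N is at the origin; NK is horizontal with |NK| = 40.5 and K on the −x side, so K = (-40.50, 0.000). Since A1 is tangent to NK there, PK ⟂ NK, so P = K + (0, -12.1) = (-40.50, -12.10). Since PE ⟂ EH (tangency), |PH| = √(12.1² + 25.3²) = 28.04 regardless of where E sits on A1. So H lies on both circle(N, 53.04) and circle(P, 28.04); the below-NK intersection is H = (-35.23, -39.65). E is the foot of the tangent from H: E = (-50.24, -19.28).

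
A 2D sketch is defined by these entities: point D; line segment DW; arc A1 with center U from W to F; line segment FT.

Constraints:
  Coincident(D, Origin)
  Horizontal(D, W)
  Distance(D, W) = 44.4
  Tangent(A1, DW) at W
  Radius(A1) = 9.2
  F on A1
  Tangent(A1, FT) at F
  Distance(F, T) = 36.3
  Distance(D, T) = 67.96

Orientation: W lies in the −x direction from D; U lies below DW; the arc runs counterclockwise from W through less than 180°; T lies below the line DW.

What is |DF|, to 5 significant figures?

54.505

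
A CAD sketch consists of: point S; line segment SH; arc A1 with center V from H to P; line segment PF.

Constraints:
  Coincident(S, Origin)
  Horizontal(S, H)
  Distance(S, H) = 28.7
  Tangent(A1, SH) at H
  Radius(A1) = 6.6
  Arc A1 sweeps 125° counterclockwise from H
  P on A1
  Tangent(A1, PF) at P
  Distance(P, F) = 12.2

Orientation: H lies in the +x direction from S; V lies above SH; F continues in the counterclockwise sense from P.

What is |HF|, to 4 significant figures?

20.44

On A1, H sits at bearing -90° from V; a 125° counterclockwise sweep puts P at bearing 35°, so P = V + 6.6·(cos 35°, sin 35°) = (34.11, 10.39). A1 meets PF tangentially, so VP is at right angles to PF, so PF runs along (−sin 35°, cos 35°); with |PF| = 12.2, F = (27.11, 20.38). Then |HF| = |F − H| = 20.44.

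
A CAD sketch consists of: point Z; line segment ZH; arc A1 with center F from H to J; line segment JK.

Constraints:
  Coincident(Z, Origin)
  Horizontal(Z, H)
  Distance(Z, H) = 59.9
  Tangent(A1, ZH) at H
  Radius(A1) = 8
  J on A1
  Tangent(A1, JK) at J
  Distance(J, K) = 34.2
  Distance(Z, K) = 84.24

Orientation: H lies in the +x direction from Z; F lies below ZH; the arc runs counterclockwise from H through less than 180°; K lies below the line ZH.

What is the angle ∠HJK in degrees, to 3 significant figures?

117°

Z is at the origin; ZH is horizontal with |ZH| = 59.9 and H on the +x side, so H = (59.9, 0.00). Tangency of A1 to ZH means the radius FH is perpendicular to ZH, so F = H + (0, -8) = (59.9, -8.00). Since FJ ⟂ JK (tangency), |FK| = √(8.0² + 34.2²) = 35.1 regardless of where J sits on A1. So K lies on both circle(Z, 84.24) and circle(F, 35.1); the below-ZH intersection is K = (74.1, -40.1). J is the foot of the tangent from K: J = (53.5, -12.8).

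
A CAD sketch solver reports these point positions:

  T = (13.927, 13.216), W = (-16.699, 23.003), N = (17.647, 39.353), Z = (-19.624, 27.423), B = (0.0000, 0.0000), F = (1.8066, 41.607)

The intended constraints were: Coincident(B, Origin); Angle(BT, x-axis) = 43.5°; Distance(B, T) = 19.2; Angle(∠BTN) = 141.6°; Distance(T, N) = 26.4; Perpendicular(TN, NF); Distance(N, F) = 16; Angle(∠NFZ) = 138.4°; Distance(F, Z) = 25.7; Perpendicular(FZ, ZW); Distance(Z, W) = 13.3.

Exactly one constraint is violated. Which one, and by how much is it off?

Distance(Z, W) = 13.3 — off by 8.00.

B = (0.00, 0.00) ✓; BT at 43.50° ✓; |BT| = 19.20 ✓; ∠BTN = 141.6° ✓; |TN| = 26.40 ✓; ∠(TN, NF) = 90.00° ✓; |NF| = 16.00 ✓; ∠NFZ = 138.4° ✓; |FZ| = 25.70 ✓; ∠(FZ, ZW) = 90.00° ✓; |ZW| = 5.300 ✗.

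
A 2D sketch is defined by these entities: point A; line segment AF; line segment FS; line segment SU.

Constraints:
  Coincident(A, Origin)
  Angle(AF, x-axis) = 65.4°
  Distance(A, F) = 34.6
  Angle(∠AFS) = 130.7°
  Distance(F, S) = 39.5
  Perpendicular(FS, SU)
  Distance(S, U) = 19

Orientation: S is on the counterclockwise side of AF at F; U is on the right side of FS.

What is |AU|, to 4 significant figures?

76.80

A is at the origin; AF runs at 65.4° with length 34.6, so F = 34.6·(cos 65.4°, sin 65.4°) = (14.40, 31.46). ∠AFS = 130.7°, so FS runs at 65.4° + (180° − 130.7°) = 114.7° from the x-axis; with |FS| = 39.5, S = F + 39.5·(cos 114.7°, sin 114.7°) = (-2.102, 67.35). FS ⟂ SU; with |SU| = 19.0 on the right of FS, U = S + 19.0·(0.9085, 0.4179) = (15.16, 75.29). Then |AU| = |U − A| = 76.80.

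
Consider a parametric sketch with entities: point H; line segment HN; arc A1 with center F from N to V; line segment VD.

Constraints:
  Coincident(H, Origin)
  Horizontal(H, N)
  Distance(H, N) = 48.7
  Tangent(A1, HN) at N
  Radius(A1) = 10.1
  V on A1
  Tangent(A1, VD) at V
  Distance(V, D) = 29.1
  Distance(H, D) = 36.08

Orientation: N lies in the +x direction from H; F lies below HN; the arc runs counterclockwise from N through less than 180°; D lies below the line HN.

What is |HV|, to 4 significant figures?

40.78

Checks: |HN| = 48.70 ✓; |FV| = 10.10 ✓; ∠(FV, VD) = 90.00° ✓; |VD| = 29.10 ✓; |HD| = 36.08 ✓.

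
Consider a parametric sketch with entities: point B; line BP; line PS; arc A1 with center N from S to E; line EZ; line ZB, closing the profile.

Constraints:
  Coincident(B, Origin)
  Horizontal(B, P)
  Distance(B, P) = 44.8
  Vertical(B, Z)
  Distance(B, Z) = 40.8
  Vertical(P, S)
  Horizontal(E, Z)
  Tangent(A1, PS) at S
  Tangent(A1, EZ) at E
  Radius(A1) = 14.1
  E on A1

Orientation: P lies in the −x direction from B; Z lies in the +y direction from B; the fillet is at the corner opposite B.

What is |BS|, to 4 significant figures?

52.15

The virtual corner opposite B is at (-44.80, 40.80). Since A1 is tangent to PS there, NS ⟂ PS and the tangent condition forces NE to be normal to EZ, with radius 14.1, so the center N sits 14.1 in from both sides at N = (-30.70, 26.70). That places the tangent points at S = (-44.80, 26.70) on PS and E = (-30.70, 40.80) on EZ. Then |BS| = |S − B| = 52.15.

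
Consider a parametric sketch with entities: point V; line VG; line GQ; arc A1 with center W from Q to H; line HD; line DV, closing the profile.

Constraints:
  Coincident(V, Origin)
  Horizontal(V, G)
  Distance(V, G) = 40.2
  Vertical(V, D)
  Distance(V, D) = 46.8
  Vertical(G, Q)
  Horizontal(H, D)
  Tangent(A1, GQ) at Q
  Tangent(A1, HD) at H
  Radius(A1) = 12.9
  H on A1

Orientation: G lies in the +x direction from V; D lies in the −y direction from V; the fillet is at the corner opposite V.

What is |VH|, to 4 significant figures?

54.18

V is at the origin; V and G share the same y with |VG| = 40.2 and G on the +x side, so G = (40.20, 0.000). VD is vertical with |VD| = 46.8 and D on the −y side, so D = (0.000, -46.80). The virtual corner opposite V is at (40.20, -46.80). Tangency of A1 to GQ means the radius WQ is perpendicular to GQ and tangency of A1 to HD means the radius WH is perpendicular to HD, with radius 12.9, so the center W sits 12.9 in from both sides at W = (27.30, -33.90). That places the tangent points at Q = (40.20, -33.90) on GQ and H = (27.30, -46.80) on HD. Then |VH| = |H − V| = 54.18.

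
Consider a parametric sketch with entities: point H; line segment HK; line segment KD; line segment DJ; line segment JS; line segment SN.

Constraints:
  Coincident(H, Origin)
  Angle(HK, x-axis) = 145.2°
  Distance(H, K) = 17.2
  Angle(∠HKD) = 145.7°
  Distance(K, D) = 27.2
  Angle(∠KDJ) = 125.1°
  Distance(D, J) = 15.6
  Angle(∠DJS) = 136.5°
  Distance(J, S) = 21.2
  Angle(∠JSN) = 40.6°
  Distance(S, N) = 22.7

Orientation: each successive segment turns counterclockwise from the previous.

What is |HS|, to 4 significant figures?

53.04

H is at the origin; HK runs at 145.2° with length 17.2, so K = (-14.12, 9.816). ∠HKD = 145.7° gives KD at 179.5° from the x-axis; with |KD| = 27.2, D = (-41.32, 10.05). ∠KDJ = 125.1° gives DJ at -125.6° from the x-axis; with |DJ| = 15.6, J = (-50.40, -2.631). ∠DJS = 136.5° gives JS at -82.10° from the x-axis; with |JS| = 21.2, S = (-47.49, -23.63). Then |HS| = |S − H| = 53.04.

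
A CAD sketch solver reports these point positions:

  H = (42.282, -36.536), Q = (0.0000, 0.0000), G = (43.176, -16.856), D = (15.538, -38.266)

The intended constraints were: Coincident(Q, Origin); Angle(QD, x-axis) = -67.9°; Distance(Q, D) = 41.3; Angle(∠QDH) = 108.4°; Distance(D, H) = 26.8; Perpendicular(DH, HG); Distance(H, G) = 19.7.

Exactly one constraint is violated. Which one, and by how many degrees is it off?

Perpendicular(DH, HG) — off by 6.30°.

Q = (0.00, 0.00) ✓; QD at -67.90° ✓; |QD| = 41.30 ✓; ∠QDH = 108.4° ✓; |DH| = 26.80 ✓; ∠(DH, HG) = 83.70° ✗; |HG| = 19.70 ✓.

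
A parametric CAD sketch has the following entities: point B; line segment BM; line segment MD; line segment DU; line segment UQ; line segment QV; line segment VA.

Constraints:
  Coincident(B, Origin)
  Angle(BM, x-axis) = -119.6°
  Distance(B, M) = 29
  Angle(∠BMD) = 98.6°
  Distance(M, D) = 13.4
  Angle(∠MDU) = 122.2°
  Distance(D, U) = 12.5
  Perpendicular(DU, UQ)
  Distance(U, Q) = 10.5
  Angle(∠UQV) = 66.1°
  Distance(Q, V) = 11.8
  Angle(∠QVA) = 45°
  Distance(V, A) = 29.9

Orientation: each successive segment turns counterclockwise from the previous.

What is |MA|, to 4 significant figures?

40.23

∠UQV = 66.1° gives QV at -136.5° from the x-axis; with |QV| = 11.8, V = (-4.100, -27.54). ∠QVA = 45.0° gives VA at -1.500° from the x-axis; with |VA| = 29.9, A = (25.79, -28.32). Then |MA| = |A − M| = 40.23.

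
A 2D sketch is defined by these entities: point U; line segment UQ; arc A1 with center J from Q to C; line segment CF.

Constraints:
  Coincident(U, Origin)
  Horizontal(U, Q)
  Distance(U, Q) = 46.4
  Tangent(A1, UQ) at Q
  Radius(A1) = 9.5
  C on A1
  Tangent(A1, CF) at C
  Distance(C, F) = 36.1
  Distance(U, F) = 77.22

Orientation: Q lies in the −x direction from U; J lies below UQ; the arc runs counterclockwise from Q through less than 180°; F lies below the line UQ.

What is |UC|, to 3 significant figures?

56.0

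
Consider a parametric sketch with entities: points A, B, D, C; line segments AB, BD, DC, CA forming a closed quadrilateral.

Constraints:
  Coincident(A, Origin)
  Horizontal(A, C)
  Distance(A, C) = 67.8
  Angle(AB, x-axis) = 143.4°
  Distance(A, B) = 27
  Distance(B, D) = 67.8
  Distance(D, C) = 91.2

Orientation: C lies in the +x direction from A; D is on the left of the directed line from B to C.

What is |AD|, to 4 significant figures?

75.03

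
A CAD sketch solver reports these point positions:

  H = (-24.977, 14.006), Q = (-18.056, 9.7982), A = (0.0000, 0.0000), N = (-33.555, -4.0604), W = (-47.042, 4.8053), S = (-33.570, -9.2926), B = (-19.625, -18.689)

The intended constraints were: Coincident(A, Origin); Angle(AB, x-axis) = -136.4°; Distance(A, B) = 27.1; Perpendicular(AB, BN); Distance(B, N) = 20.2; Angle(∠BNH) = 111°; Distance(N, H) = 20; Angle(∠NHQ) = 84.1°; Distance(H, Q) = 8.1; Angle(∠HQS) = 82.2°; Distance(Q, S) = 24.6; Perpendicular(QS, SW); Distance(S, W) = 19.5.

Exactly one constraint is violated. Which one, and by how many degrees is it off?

Perpendicular(QS, SW) — off by 7.20°.

A = (0.00, 0.00) ✓; AB at -136.4° ✓; |AB| = 27.10 ✓; ∠(AB, BN) = 90.00° ✓; |BN| = 20.20 ✓; ∠BNH = 111.0° ✓; |NH| = 20.00 ✓; ∠NHQ = 84.10° ✓; |HQ| = 8.100 ✓; ∠HQS = 82.20° ✓; |QS| = 24.60 ✓; ∠(QS, SW) = 97.20° ✗; |SW| = 19.50 ✓.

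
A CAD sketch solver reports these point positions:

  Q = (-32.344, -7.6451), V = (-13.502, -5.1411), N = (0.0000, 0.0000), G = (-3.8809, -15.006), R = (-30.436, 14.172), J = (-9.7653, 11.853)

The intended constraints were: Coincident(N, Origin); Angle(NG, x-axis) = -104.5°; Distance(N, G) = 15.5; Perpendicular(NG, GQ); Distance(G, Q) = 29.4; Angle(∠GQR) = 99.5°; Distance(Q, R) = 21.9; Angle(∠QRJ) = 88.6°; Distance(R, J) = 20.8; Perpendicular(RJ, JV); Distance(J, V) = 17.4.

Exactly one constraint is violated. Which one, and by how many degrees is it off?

Perpendicular(RJ, JV) — off by 6.00°.

N = (0.00, 0.00) ✓; NG at -104.5° ✓; |NG| = 15.50 ✓; ∠(NG, GQ) = 90.00° ✓; |GQ| = 29.40 ✓; ∠GQR = 99.50° ✓; |QR| = 21.90 ✓; ∠QRJ = 88.60° ✓; |RJ| = 20.80 ✓; ∠(RJ, JV) = 96.00° ✗; |JV| = 17.40 ✓.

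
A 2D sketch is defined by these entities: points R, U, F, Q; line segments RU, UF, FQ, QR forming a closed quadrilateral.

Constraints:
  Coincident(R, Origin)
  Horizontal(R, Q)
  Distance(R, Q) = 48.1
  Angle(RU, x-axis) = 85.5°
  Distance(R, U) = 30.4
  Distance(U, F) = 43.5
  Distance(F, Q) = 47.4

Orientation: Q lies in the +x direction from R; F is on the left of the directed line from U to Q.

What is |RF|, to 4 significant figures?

63.44

Checks: |UF| = 43.50 ✓; |FQ| = 47.40 ✓.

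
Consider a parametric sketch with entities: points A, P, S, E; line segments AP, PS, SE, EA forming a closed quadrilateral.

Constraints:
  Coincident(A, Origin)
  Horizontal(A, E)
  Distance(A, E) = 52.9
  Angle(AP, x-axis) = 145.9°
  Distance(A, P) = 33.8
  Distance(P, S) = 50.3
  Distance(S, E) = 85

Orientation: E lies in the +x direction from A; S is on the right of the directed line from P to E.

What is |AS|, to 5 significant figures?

40.780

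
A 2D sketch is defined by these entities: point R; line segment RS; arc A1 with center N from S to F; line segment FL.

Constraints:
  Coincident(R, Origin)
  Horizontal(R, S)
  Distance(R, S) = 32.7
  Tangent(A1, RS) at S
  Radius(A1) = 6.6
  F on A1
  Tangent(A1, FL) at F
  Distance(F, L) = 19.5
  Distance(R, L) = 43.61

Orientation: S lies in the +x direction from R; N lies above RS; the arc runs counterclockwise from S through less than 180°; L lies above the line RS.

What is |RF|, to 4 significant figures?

39.95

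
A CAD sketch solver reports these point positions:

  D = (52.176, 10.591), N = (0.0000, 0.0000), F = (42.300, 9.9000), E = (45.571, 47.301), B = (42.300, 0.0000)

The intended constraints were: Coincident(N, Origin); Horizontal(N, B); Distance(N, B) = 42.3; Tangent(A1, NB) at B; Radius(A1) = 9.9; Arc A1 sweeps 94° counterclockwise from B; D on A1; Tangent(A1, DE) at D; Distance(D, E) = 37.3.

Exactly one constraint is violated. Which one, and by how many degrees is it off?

Tangent(A1, DE) at D — off by 6.20°.

N = (0.00, 0.00) ✓; N.y = 0.00, B.y = 0.00 ✓; |NB| = 42.30 ✓; ∠(FB, BN) = 90.00° ✓; |FB| = 9.900 ✓; bearing(F→D) − bearing(F→B) = 94.00° ✓; |FD| = 9.900 ✓; ∠(FD, DE) = 83.80° ✗; |DE| = 37.30 ✓.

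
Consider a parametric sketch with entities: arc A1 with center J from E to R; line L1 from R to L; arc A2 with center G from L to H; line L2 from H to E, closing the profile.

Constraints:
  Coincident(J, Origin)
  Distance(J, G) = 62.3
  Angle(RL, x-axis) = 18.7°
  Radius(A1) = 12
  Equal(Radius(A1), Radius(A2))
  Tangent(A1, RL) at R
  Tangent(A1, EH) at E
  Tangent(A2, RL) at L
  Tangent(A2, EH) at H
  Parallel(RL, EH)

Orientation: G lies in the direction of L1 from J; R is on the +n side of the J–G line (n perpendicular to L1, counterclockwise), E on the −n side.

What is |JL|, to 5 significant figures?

63.445

The slot axis is L1's direction at 18.7°, so u = (cos 18.7°, sin 18.7°) = (0.94721, 0.32061) and n = (−sin 18.7°, cos 18.7°) = (-0.32061, 0.94721). J is at the origin and G lies 62.3 along u from J, so G = 62.3·u = (59.011, 19.974). Tangency of A1 to both parallel lines with radius 12.0 puts R and E at J ± 12.0·n: R = (-3.8474, 11.367), E = (3.8474, -11.367). Equal radii place L and H the same way about G: L = G + 12.0·n = (55.164, 31.341), H = G − 12.0·n = (62.859, 8.6077). Then |JL| = |L − J| = 63.445.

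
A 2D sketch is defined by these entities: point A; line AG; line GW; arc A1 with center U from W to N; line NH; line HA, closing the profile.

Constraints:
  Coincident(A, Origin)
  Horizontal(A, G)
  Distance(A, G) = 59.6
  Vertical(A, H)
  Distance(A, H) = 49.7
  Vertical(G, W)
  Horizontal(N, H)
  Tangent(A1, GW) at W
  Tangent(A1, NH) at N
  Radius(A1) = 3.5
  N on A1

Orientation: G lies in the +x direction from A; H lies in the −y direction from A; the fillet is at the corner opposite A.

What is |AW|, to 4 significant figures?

75.41

A is at the origin; AG is horizontal with |AG| = 59.6 and G on the +x side, so G = (59.60, 0.000). A and H share the same x with |AH| = 49.7 and H on the −y side, so H = (0.000, -49.70). The virtual corner opposite A is at (59.60, -49.70). Tangency of A1 to GW means the radius UW is perpendicular to GW and tangency of A1 to NH means the radius UN is perpendicular to NH, with radius 3.5, so the center U sits 3.5 in from both sides at U = (56.10, -46.20). That places the tangent points at W = (59.60, -46.20) on GW and N = (56.10, -49.70) on NH. Then |AW| = |W − A| = 75.41.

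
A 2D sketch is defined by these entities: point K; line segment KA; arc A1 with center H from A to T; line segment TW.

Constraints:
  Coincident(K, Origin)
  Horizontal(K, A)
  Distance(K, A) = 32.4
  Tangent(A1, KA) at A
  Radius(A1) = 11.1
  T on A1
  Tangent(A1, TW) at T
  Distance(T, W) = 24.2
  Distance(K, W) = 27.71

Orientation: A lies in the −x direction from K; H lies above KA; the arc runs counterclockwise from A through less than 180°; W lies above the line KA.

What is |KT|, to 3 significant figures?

23.6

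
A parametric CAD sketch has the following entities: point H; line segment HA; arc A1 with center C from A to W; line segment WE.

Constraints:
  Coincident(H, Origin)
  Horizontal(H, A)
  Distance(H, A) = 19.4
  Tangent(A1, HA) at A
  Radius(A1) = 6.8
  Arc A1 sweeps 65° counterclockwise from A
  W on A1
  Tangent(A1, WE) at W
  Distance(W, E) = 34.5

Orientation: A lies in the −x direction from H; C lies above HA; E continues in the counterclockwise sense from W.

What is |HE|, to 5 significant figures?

35.219

H is at the origin; HA is horizontal with |HA| = 19.4 and A on the −x side, so A = (-19.400, 0.0000). Tangency of A1 to HA means the radius CA is perpendicular to HA, so C = A + (0, 6.8) = (-19.400, 6.8000). On A1, A sits at bearing -90° from C; a 65° counterclockwise sweep puts W at bearing -25°, so W = C + 6.8·(cos -25°, sin -25°) = (-13.237, 3.9262). The tangent condition forces CW to be normal to WE, so WE runs along (−sin -25°, cos -25°); with |WE| = 34.5, E = (1.3432, 35.194). Then |HE| = |E − H| = 35.219.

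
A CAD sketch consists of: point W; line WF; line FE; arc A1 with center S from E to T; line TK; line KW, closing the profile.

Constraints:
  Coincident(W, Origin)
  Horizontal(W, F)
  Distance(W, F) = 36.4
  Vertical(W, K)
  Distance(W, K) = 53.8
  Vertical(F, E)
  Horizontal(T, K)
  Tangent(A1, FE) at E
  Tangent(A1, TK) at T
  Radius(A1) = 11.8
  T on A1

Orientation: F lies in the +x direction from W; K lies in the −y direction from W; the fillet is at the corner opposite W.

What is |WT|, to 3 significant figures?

59.2

W is at the origin; W and F share the same y with |WF| = 36.4 and F on the +x side, so F = (36.4, 0.00). WK is vertical with |WK| = 53.8 and K on the −y side, so K = (0.00, -53.8). The virtual corner opposite W is at (36.4, -53.8). The tangent condition forces SE to be normal to FE and since A1 is tangent to TK there, ST ⟂ TK, with radius 11.8, so the center S sits 11.8 in from both sides at S = (24.6, -42.0). That places the tangent points at E = (36.4, -42.0) on FE and T = (24.6, -53.8) on TK. Then |WT| = |T − W| = 59.2.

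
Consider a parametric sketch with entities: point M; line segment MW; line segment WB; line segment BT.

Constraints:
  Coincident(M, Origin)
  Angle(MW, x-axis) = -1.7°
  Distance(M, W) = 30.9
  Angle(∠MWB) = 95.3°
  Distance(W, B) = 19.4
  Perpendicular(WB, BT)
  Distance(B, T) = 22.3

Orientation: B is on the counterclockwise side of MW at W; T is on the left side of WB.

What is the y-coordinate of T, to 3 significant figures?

21.1

M is at the origin; MW runs at -1.7° with length 30.9, so W = 30.9·(cos -1.7°, sin -1.7°) = (30.9, -0.917). ∠MWB = 95.3°, so WB runs at -1.7° + (180° − 95.3°) = 83.0° from the x-axis; with |WB| = 19.4, B = W + 19.4·(cos 83.0°, sin 83.0°) = (33.3, 18.3). WB ⟂ BT; with |BT| = 22.3 on the left of WB, T = B + 22.3·(-0.993, 0.122) = (11.1, 21.1). So T.y = 21.1.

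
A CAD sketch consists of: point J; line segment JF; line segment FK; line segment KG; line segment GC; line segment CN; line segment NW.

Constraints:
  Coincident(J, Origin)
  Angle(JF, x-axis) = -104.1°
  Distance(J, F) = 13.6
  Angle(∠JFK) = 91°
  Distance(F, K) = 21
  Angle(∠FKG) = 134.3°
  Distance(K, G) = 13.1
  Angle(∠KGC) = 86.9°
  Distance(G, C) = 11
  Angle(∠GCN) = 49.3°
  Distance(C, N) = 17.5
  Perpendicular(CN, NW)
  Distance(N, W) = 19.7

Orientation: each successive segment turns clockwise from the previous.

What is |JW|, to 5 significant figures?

44.157

J is at the origin; JF runs at -104.1° with length 13.6, so F = (-3.3132, -13.190). ∠JFK = 91.0° gives FK at 166.90° from the x-axis; with |FK| = 21.0, K = (-23.767, -8.4306). ∠FKG = 134.3° gives KG at 121.20° from the x-axis; with |KG| = 13.1, G = (-30.553, 2.7747). ∠KGC = 86.9° gives GC at 28.100° from the x-axis; with |GC| = 11.0, C = (-20.849, 7.9558). ∠GCN = 49.3° gives CN at -102.60° from the x-axis; with |CN| = 17.5, N = (-24.667, -9.1227). CN is perpendicular to NW, so NW runs at 167.40°; with |NW| = 19.7, W = (-43.892, -4.8253). Then |JW| = |W − J| = 44.157.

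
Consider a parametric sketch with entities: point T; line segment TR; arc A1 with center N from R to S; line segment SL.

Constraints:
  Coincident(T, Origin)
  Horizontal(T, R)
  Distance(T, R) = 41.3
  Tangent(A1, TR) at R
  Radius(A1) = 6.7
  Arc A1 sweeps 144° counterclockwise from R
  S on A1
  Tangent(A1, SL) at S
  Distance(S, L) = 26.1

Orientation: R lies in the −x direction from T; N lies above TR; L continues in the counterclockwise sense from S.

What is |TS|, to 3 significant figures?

39.3

T is at the origin; TR is horizontal with |TR| = 41.3 and R on the −x side, so R = (-41.3, 0.00). The tangent condition forces NR to be normal to TR, so N = R + (0, 6.7) = (-41.3, 6.70). On A1, R sits at bearing -90° from N; a 144° counterclockwise sweep puts S at bearing 54°, so S = N + 6.7·(cos 54°, sin 54°) = (-37.4, 12.1). Then |TS| = |S − T| = 39.3.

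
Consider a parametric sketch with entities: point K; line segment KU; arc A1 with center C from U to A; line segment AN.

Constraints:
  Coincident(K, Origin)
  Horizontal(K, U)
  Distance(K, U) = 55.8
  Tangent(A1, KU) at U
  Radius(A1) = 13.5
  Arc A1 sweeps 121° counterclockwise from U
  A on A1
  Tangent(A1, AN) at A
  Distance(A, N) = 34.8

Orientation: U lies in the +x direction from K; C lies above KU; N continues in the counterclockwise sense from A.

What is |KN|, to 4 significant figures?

70.52

K is at the origin; K and U share the same y with |KU| = 55.8 and U on the +x side, so U = (55.80, 0.000). Tangency of A1 to KU means the radius CU is perpendicular to KU, so C = U + (0, 13.5) = (55.80, 13.50). On A1, U sits at bearing -90° from C; a 121° counterclockwise sweep puts A at bearing 31°, so A = C + 13.5·(cos 31°, sin 31°) = (67.37, 20.45). Tangency of A1 to AN means the radius CA is perpendicular to AN, so AN runs along (−sin 31°, cos 31°); with |AN| = 34.8, N = (49.45, 50.28). Then |KN| = |N − K| = 70.52.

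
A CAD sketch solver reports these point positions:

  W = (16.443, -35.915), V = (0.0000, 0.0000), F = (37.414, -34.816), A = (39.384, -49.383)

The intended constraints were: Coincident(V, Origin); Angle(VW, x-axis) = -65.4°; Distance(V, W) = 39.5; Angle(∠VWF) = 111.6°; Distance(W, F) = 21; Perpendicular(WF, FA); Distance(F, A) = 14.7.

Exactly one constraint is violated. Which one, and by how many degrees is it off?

Perpendicular(WF, FA) — off by 4.70°.

V = (0.00, 0.00) ✓; VW at -65.40° ✓; |VW| = 39.50 ✓; ∠VWF = 111.6° ✓; |WF| = 21.00 ✓; ∠(WF, FA) = 85.30° ✗; |FA| = 14.70 ✓.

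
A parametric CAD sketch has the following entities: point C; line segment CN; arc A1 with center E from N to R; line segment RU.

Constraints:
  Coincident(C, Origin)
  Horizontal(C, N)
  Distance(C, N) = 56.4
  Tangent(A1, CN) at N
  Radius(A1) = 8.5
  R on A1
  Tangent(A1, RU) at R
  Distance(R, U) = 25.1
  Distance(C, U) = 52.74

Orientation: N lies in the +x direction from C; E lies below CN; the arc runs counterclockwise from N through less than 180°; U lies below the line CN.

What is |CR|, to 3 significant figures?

48.6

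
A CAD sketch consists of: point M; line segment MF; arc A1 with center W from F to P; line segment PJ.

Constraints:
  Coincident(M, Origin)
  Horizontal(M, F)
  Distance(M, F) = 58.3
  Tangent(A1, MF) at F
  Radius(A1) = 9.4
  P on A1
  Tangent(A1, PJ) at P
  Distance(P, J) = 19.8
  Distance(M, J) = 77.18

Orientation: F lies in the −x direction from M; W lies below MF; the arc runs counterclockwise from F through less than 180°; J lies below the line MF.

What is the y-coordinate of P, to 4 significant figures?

-6.864

Checks: |WP| = 9.400 ✓; ∠(WP, PJ) = 90.00° ✓; |PJ| = 19.80 ✓; |MJ| = 77.18 ✓.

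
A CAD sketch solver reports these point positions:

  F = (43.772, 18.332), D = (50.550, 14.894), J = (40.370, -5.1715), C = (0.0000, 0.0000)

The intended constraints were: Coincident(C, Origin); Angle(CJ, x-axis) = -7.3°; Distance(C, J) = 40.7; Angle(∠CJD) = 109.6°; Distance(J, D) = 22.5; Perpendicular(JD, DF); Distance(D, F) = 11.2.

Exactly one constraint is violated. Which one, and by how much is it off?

Distance(D, F) = 11.2 — off by 3.60.

C = (0.00, 0.00) ✓; CJ at -7.300° ✓; |CJ| = 40.70 ✓; ∠CJD = 109.6° ✓; |JD| = 22.50 ✓; ∠(JD, DF) = 90.00° ✓; |DF| = 7.600 ✗.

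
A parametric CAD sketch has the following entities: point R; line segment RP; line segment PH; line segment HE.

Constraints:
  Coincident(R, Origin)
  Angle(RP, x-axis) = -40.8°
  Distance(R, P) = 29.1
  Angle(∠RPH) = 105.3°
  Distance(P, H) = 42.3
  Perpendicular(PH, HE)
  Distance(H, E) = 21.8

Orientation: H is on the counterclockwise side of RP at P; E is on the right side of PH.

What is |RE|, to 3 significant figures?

70.6

R is at the origin; RP runs at -40.8° with length 29.1, so P = 29.1·(cos -40.8°, sin -40.8°) = (22.0, -19.0). ∠RPH = 105.3°, so PH runs at -40.8° + (180° − 105.3°) = 33.9° from the x-axis; with |PH| = 42.3, H = P + 42.3·(cos 33.9°, sin 33.9°) = (57.1, 4.58). PH ⟂ HE; with |HE| = 21.8 on the right of PH, E = H + 21.8·(0.558, -0.830) = (69.3, -13.5). Then |RE| = |E − R| = 70.6.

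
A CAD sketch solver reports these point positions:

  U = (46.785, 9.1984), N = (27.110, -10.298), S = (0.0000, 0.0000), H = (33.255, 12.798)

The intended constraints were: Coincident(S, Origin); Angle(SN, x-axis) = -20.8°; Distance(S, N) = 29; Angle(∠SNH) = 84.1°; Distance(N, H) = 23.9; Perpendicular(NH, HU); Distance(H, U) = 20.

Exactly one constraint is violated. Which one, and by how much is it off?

Distance(H, U) = 20 — off by 6.00.

S = (0.00, 0.00) ✓; SN at -20.80° ✓; |SN| = 29.00 ✓; ∠SNH = 84.10° ✓; |NH| = 23.90 ✓; ∠(NH, HU) = 90.00° ✓; |HU| = 14.00 ✗.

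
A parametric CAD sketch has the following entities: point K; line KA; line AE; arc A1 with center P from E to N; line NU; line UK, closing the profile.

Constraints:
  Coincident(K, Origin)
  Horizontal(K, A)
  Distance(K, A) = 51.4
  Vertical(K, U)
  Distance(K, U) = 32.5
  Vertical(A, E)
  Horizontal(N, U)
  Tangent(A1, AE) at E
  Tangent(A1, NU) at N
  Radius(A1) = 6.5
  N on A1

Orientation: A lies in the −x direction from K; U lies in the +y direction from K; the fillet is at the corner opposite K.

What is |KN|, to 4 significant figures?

55.43

K is at the origin; K and A share the same y with |KA| = 51.4 and A on the −x side, so A = (-51.40, 0.000). KU is vertical with |KU| = 32.5 and U on the +y side, so U = (0.000, 32.50). The virtual corner opposite K is at (-51.40, 32.50). The tangent condition forces PE to be normal to AE and tangency of A1 to NU means the radius PN is perpendicular to NU, with radius 6.5, so the center P sits 6.5 in from both sides at P = (-44.90, 26.00). That places the tangent points at E = (-51.40, 26.00) on AE and N = (-44.90, 32.50) on NU. Then |KN| = |N − K| = 55.43.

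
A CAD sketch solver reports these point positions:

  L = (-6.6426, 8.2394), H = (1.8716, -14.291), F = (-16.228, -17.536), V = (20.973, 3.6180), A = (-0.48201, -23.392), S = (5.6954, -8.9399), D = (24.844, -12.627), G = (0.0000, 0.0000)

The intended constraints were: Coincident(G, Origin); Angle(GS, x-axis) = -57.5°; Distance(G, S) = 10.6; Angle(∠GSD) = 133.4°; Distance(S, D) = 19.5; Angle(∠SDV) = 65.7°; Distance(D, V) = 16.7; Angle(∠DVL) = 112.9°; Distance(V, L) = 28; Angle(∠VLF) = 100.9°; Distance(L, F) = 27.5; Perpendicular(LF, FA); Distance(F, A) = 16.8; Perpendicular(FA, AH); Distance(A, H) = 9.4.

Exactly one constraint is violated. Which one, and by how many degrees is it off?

Perpendicular(FA, AH) — off by 5.90°.

G = (0.00, 0.00) ✓; GS at -57.50° ✓; |GS| = 10.60 ✓; ∠GSD = 133.4° ✓; |SD| = 19.50 ✓; ∠SDV = 65.70° ✓; |DV| = 16.70 ✓; ∠DVL = 112.9° ✓; |VL| = 28.00 ✓; ∠VLF = 100.9° ✓; |LF| = 27.50 ✓; ∠(LF, FA) = 90.00° ✓; |FA| = 16.80 ✓; ∠(FA, AH) = 95.90° ✗; |AH| = 9.400 ✓.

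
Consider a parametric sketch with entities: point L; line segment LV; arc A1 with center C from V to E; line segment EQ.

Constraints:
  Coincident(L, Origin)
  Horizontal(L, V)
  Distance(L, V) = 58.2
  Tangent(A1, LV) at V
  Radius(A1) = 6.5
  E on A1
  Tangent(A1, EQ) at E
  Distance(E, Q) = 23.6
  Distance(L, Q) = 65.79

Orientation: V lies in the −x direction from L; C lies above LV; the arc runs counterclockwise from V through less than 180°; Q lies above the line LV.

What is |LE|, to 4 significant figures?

52.56

Checks: |CE| = 6.500 ✓; ∠(CE, EQ) = 90.00° ✓; |EQ| = 23.60 ✓; |LQ| = 65.79 ✓.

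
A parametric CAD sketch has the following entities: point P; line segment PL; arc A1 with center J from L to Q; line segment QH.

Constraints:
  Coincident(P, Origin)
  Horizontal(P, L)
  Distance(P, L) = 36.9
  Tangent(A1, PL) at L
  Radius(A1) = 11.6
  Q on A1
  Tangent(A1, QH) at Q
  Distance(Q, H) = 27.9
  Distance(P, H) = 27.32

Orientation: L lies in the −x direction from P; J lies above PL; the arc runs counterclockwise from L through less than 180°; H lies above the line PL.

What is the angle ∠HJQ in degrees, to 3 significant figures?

67.4°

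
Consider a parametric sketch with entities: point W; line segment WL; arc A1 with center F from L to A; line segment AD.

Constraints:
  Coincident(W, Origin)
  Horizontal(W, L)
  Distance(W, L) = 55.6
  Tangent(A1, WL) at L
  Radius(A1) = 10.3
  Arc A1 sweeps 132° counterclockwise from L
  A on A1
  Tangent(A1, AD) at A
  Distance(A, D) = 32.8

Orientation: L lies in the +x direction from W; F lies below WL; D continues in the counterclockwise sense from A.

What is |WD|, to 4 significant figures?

81.32

On A1, L sits at bearing 90° from F; a 132° counterclockwise sweep puts A at bearing 222°, so A = F + 10.3·(cos 222°, sin 222°) = (47.95, -17.19). A1 meets AD tangentially, so FA is at right angles to AD, so AD runs along (−sin 222°, cos 222°); with |AD| = 32.8, D = (69.89, -41.57). Then |WD| = |D − W| = 81.32.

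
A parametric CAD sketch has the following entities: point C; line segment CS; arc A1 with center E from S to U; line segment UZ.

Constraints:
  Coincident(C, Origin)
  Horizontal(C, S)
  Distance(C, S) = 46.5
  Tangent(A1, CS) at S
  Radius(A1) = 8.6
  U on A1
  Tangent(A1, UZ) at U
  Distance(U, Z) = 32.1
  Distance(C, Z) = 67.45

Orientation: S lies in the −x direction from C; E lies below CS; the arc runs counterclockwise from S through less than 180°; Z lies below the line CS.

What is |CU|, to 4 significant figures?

55.82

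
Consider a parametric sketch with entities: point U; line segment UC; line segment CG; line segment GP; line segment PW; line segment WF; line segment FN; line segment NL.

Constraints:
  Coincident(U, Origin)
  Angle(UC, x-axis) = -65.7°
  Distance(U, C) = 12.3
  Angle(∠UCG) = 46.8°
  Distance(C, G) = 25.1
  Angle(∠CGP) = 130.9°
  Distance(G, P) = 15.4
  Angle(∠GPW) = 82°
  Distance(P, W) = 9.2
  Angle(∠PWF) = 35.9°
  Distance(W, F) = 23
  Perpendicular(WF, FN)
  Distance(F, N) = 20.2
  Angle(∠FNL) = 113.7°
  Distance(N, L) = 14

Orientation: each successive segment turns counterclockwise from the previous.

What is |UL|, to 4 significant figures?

47.40

U is at the origin; UC runs at -65.7° with length 12.3, so C = (5.062, -11.21). ∠UCG = 46.8° gives CG at 67.50° from the x-axis; with |CG| = 25.1, G = (14.67, 11.98). ∠CGP = 130.9° gives GP at 116.6° from the x-axis; with |GP| = 15.4, P = (7.771, 25.75). ∠GPW = 82.0° gives PW at -145.4° from the x-axis; with |PW| = 9.2, W = (0.1986, 20.52). ∠PWF = 35.9° gives WF at -1.300° from the x-axis; with |WF| = 23.0, F = (23.19, 20.00). The perpendicularity gives FN at right angles to WF, so FN runs at 88.70°; with |FN| = 20.2, N = (23.65, 40.20). ∠FNL = 113.7° gives NL at 155.0° from the x-axis; with |NL| = 14.0, L = (10.96, 46.11). Then |UL| = |L − U| = 47.40.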